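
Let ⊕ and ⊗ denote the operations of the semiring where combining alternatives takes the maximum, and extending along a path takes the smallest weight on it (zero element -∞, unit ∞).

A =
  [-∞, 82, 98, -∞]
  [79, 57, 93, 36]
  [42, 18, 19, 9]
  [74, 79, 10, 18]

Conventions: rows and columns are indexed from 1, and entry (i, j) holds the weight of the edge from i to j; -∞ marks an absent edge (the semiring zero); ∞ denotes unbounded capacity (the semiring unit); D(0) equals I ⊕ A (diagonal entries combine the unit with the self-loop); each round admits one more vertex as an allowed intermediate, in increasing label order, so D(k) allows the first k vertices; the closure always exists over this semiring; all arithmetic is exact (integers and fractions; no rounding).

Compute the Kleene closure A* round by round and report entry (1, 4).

D(0):
  [∞, 82, 98, -∞]
  [79, ∞, 93, 36]
  [42, 18, ∞, 9]
  [74, 79, 10, ∞]
D(1):
  [∞, 82, 98, -∞]
  [79, ∞, 93, 36]
  [42, 42, ∞, 9]
  [74, 79, 74, ∞]
D(2):
  [∞, 82, 98, 36]
  [79, ∞, 93, 36]
  [42, 42, ∞, 36]
  [79, 79, 79, ∞]
D(3):
  [∞, 82, 98, 36]
  [79, ∞, 93, 36]
  [42, 42, ∞, 36]
  [79, 79, 79, ∞]
D(4):
  [∞, 82, 98, 36]
  [79, ∞, 93, 36]
  [42, 42, ∞, 36]
  [79, 79, 79, ∞]
Answer: A*[1][4] = 36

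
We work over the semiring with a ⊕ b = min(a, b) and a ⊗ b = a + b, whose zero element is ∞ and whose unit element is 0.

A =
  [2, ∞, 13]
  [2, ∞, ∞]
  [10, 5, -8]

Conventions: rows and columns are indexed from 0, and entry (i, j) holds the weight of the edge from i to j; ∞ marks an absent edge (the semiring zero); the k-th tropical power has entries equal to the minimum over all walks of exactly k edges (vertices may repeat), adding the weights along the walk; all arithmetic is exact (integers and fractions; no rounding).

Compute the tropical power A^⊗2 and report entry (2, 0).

A^⊗2:
  [4, 18, 5]
  [4, ∞, 15]
  [2, -3, -16]
Key observation: the optimum is the walk 2->2->0, with weight (-8) + 10 = 2.
Optimal value attained by: walk 2->2->0.
Answer: (A^⊗2)[2][0] = 2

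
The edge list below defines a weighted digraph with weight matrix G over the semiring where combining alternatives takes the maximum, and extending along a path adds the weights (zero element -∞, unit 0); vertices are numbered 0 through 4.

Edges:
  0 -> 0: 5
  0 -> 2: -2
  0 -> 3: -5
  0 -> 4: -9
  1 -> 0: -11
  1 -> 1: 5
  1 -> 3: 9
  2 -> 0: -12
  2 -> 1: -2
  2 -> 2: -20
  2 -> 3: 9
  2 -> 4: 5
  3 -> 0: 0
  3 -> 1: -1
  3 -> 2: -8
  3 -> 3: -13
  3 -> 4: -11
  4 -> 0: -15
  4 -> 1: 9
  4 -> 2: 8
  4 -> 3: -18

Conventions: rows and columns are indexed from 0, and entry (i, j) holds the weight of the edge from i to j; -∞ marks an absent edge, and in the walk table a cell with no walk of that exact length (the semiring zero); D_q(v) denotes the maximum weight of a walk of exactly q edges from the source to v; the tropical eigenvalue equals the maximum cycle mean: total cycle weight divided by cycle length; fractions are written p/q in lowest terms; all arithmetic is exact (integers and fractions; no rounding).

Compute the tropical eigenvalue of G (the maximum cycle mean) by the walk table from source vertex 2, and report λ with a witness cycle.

q=0: [-∞, -∞, 0, -∞, -∞]
q=1: [-12, -2, -20, 9, 5]
q=2: [9, 14, 13, 7, -2]
q=3: [14, 19, 7, 23, 18]
q=4: [23, 27, 26, 28, 12]
q=5: [28, 32, 21, 36, 31]
Optimal cycle mean attained by: cycle 2->4->2, total 5 + 8, length 2.
Answer: λ = 13/2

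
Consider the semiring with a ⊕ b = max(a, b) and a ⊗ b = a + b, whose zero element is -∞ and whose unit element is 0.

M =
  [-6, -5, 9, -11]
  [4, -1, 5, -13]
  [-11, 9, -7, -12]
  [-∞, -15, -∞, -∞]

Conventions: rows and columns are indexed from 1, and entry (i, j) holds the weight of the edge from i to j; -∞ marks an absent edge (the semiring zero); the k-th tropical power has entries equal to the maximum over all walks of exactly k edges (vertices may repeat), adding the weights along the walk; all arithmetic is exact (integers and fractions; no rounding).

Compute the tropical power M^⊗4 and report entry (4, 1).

M^⊗2:
  [-1, 18, 3, -3]
  [3, 14, 13, -7]
  [13, 8, 14, -4]
  [-11, -16, -10, -28]
M^⊗3:
  [22, 17, 23, 5]
  [18, 22, 19, 1]
  [12, 23, 22, 2]
  [-12, -1, -2, -22]
M^⊗4:
  [21, 32, 31, 11]
  [26, 28, 27, 9]
  [27, 31, 28, 10]
  [3, 7, 4, -14]
Key observation: the optimum is the walk 4->2->3->2->1, with weight (-15) + 5 + 9 + 4 = 3.
Optimal value attained by: walk 4->2->3->2->1.
Answer: (M^⊗4)[4][1] = 3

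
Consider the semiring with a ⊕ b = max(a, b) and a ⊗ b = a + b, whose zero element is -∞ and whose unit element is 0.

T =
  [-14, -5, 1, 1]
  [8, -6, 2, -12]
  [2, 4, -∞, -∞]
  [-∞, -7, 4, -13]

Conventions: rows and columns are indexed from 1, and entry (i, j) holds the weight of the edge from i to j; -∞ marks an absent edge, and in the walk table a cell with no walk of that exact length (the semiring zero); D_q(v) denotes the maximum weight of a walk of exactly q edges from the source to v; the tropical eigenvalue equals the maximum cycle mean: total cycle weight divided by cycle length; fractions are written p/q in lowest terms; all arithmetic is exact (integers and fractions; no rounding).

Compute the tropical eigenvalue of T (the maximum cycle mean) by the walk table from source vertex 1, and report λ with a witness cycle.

q=0: [0, -∞, -∞, -∞]
q=1: [-14, -5, 1, 1]
q=2: [3, 5, 5, -12]
q=3: [13, 9, 7, 4]
q=4: [17, 11, 14, 14]
Optimal cycle mean attained by: cycle 1->3->2->1, total 1 + 4 + 8, length 3.
Answer: λ = 13/3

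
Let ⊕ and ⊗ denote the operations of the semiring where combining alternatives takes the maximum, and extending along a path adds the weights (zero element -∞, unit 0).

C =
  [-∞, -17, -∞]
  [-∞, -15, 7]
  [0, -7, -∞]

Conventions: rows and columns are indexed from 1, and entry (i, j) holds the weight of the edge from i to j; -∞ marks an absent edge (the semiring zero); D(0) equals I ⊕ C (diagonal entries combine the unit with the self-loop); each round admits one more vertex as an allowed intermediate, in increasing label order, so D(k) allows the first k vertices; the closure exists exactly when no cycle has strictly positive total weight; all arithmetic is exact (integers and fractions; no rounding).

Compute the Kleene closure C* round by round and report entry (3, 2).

D(0):
  [0, -17, -∞]
  [-∞, 0, 7]
  [0, -7, 0]
D(1):
  [0, -17, -∞]
  [-∞, 0, 7]
  [0, -7, 0]
D(2):
  [0, -17, -10]
  [-∞, 0, 7]
  [0, -7, 0]
D(3):
  [0, -17, -10]
  [7, 0, 7]
  [0, -7, 0]
Answer: C*[3][2] = -7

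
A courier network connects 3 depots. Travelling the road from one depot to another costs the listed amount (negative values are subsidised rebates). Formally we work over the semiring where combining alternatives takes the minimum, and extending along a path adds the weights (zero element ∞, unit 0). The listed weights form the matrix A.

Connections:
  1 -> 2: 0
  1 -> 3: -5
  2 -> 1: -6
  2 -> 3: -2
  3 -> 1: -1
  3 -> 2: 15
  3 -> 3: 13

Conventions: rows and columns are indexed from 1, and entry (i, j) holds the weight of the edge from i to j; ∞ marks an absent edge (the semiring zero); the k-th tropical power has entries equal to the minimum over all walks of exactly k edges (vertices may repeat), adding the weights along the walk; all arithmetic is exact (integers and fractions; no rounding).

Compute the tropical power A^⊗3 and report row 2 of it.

A^⊗2:
  [-6, 10, -2]
  [-3, -6, -11]
  [9, -1, -6]
A^⊗3:
  [-3, -6, -11]
  [-12, -3, -8]
  [-7, 9, -3]
Answer: row 2 of A^⊗3 = [-12, -3, -8]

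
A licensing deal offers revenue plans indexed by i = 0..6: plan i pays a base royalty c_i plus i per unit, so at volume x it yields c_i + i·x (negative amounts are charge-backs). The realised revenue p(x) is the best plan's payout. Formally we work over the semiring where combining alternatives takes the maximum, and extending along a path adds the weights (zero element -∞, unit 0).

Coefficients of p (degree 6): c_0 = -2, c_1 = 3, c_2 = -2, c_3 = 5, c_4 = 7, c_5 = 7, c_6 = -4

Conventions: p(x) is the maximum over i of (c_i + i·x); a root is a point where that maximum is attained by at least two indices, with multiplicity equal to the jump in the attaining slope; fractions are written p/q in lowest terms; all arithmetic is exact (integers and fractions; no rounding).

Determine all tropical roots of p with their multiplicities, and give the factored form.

hull edge (i=0, c=-2) to (i=1, c=3): slope 5, span 1
hull edge (i=1, c=3) to (i=4, c=7): slope 4/3, span 3
hull edge (i=4, c=7) to (i=5, c=7): slope 0, span 1
hull edge (i=5, c=7) to (i=6, c=-4): slope -11, span 1
Factored form: p(x) = -4 ⊗ (x ⊕ (-5)) ⊗ (x ⊕ (-4/3)) ⊗ (x ⊕ (-4/3)) ⊗ (x ⊕ (-4/3)) ⊗ (x ⊕ 0) ⊗ (x ⊕ 11)
Answer: roots = -5 (mult 1), -4/3 (mult 3), 0 (mult 1), 11 (mult 1)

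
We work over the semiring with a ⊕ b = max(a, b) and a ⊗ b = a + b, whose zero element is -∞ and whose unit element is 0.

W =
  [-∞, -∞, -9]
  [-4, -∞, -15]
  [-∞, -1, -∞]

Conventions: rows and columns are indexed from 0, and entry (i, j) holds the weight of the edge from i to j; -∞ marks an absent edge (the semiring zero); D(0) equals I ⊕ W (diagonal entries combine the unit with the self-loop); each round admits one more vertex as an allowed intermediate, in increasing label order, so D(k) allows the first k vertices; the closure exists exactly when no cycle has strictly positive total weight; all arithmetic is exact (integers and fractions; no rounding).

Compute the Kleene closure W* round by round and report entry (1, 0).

D(0):
  [0, -∞, -9]
  [-4, 0, -15]
  [-∞, -1, 0]
D(1):
  [0, -∞, -9]
  [-4, 0, -13]
  [-∞, -1, 0]
D(2):
  [0, -∞, -9]
  [-4, 0, -13]
  [-5, -1, 0]
D(3):
  [0, -10, -9]
  [-4, 0, -13]
  [-5, -1, 0]
Answer: W*[1][0] = -4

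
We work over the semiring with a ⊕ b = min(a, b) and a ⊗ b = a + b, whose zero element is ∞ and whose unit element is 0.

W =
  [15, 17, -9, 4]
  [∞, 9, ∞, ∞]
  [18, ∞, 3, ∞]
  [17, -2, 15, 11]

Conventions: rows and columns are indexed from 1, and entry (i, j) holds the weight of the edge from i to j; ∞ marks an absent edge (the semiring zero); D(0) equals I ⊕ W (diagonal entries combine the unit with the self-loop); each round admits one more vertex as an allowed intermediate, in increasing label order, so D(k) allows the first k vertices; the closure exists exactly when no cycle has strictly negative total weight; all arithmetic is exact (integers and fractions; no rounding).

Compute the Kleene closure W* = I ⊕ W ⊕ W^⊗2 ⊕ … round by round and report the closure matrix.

D(0):
  [0, 17, -9, 4]
  [∞, 0, ∞, ∞]
  [18, ∞, 0, ∞]
  [17, -2, 15, 0]
D(1):
  [0, 17, -9, 4]
  [∞, 0, ∞, ∞]
  [18, 35, 0, 22]
  [17, -2, 8, 0]
D(2):
  [0, 17, -9, 4]
  [∞, 0, ∞, ∞]
  [18, 35, 0, 22]
  [17, -2, 8, 0]
D(3):
  [0, 17, -9, 4]
  [∞, 0, ∞, ∞]
  [18, 35, 0, 22]
  [17, -2, 8, 0]
D(4):
  [0, 2, -9, 4]
  [∞, 0, ∞, ∞]
  [18, 20, 0, 22]
  [17, -2, 8, 0]
Answer: W* = [[0, 2, -9, 4], [∞, 0, ∞, ∞], [18, 20, 0, 22], [17, -2, 8, 0]]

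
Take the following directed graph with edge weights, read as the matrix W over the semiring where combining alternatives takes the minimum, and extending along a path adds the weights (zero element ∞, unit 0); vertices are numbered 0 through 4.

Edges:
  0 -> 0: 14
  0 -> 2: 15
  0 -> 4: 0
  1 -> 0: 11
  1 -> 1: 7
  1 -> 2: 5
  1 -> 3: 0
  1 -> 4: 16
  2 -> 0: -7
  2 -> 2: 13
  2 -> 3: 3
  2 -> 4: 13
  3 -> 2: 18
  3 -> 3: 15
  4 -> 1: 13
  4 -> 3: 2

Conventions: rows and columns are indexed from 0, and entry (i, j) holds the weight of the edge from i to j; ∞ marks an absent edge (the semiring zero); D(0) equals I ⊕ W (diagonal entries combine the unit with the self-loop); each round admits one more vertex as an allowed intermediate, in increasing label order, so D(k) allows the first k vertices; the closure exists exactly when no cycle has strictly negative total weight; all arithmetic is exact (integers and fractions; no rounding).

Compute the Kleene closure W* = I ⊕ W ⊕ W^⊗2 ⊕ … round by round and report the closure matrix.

D(0):
  [0, ∞, 15, ∞, 0]
  [11, 0, 5, 0, 16]
  [-7, ∞, 0, 3, 13]
  [∞, ∞, 18, 0, ∞]
  [∞, 13, ∞, 2, 0]
D(1):
  [0, ∞, 15, ∞, 0]
  [11, 0, 5, 0, 11]
  [-7, ∞, 0, 3, -7]
  [∞, ∞, 18, 0, ∞]
  [∞, 13, ∞, 2, 0]
D(2):
  [0, ∞, 15, ∞, 0]
  [11, 0, 5, 0, 11]
  [-7, ∞, 0, 3, -7]
  [∞, ∞, 18, 0, ∞]
  [24, 13, 18, 2, 0]
D(3):
  [0, ∞, 15, 18, 0]
  [-2, 0, 5, 0, -2]
  [-7, ∞, 0, 3, -7]
  [11, ∞, 18, 0, 11]
  [11, 13, 18, 2, 0]
D(4):
  [0, ∞, 15, 18, 0]
  [-2, 0, 5, 0, -2]
  [-7, ∞, 0, 3, -7]
  [11, ∞, 18, 0, 11]
  [11, 13, 18, 2, 0]
D(5):
  [0, 13, 15, 2, 0]
  [-2, 0, 5, 0, -2]
  [-7, 6, 0, -5, -7]
  [11, 24, 18, 0, 11]
  [11, 13, 18, 2, 0]
Answer: W* = [[0, 13, 15, 2, 0], [-2, 0, 5, 0, -2], [-7, 6, 0, -5, -7], [11, 24, 18, 0, 11], [11, 13, 18, 2, 0]]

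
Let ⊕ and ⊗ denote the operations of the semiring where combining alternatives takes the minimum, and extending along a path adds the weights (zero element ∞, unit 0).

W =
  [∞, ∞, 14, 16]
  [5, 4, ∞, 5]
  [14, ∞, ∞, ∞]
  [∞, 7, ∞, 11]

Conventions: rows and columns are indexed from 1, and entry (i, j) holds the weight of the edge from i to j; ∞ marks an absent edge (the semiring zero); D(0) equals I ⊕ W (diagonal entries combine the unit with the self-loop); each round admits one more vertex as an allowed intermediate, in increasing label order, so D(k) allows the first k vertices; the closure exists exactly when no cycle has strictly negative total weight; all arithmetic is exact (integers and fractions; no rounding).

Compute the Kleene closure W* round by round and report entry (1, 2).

D(0):
  [0, ∞, 14, 16]
  [5, 0, ∞, 5]
  [14, ∞, 0, ∞]
  [∞, 7, ∞, 0]
D(1):
  [0, ∞, 14, 16]
  [5, 0, 19, 5]
  [14, ∞, 0, 30]
  [∞, 7, ∞, 0]
D(2):
  [0, ∞, 14, 16]
  [5, 0, 19, 5]
  [14, ∞, 0, 30]
  [12, 7, 26, 0]
D(3):
  [0, ∞, 14, 16]
  [5, 0, 19, 5]
  [14, ∞, 0, 30]
  [12, 7, 26, 0]
D(4):
  [0, 23, 14, 16]
  [5, 0, 19, 5]
  [14, 37, 0, 30]
  [12, 7, 26, 0]
Answer: W*[1][2] = 23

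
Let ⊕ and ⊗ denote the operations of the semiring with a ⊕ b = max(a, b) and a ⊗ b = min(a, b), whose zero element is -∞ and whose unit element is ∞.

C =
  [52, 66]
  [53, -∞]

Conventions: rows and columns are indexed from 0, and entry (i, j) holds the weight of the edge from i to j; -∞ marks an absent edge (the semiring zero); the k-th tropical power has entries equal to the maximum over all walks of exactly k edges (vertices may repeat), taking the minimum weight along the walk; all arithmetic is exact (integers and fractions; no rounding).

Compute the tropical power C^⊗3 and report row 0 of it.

C^⊗2:
  [53, 52]
  [52, 53]
C^⊗3:
  [52, 53]
  [53, 52]
Answer: row 0 of C^⊗3 = [52, 53]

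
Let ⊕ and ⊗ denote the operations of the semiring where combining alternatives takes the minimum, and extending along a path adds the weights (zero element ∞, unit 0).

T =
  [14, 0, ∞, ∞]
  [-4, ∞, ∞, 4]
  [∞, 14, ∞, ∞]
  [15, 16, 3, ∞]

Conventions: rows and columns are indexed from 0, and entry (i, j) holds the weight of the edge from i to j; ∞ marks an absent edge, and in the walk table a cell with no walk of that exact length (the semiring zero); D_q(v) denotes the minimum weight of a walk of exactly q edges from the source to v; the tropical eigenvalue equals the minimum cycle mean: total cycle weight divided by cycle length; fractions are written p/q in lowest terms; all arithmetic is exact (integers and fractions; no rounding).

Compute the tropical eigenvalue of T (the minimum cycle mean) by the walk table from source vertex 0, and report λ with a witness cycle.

q=0: [0, ∞, ∞, ∞]
q=1: [14, 0, ∞, ∞]
q=2: [-4, 14, ∞, 4]
q=3: [10, -4, 7, 18]
q=4: [-8, 10, 21, 0]
Optimal cycle mean attained by: cycle 0->1->0, total 0 + (-4), length 2.
Answer: λ = -2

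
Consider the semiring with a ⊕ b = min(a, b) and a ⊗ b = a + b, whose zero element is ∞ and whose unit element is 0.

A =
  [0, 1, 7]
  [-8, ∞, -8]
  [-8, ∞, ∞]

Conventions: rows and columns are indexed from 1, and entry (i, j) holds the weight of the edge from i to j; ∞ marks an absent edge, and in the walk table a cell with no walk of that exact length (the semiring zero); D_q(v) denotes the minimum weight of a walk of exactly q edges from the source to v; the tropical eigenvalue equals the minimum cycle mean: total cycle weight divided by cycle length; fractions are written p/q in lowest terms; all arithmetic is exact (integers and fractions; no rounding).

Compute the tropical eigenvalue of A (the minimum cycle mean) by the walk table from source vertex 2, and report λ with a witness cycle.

q=0: [∞, 0, ∞]
q=1: [-8, ∞, -8]
q=2: [-16, -7, -1]
q=3: [-16, -15, -15]
Optimal cycle mean attained by: cycle 1->2->3->1, total 1 + (-8) + (-8), length 3.
Answer: λ = -5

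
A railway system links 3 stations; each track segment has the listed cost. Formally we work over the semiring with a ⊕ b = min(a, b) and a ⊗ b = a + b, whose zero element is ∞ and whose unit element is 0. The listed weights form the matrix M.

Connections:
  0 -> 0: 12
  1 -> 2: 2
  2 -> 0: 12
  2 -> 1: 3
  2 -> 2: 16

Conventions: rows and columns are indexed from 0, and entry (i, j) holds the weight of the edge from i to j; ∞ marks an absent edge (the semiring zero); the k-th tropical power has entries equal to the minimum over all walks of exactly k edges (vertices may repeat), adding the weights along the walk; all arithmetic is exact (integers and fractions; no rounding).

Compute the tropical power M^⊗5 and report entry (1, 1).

M^⊗2:
  [24, ∞, ∞]
  [14, 5, 18]
  [24, 19, 5]
M^⊗3:
  [36, ∞, ∞]
  [26, 21, 7]
  [17, 8, 21]
M^⊗4:
  [48, ∞, ∞]
  [19, 10, 23]
  [29, 24, 10]
M^⊗5:
  [60, ∞, ∞]
  [31, 26, 12]
  [22, 13, 26]
Key observation: the optimum is the walk 1->2->1->2->2->1, with weight 2 + 3 + 2 + 16 + 3 = 26.
Optimal value attained by: walk 1->2->1->2->2->1.
Answer: (M^⊗5)[1][1] = 26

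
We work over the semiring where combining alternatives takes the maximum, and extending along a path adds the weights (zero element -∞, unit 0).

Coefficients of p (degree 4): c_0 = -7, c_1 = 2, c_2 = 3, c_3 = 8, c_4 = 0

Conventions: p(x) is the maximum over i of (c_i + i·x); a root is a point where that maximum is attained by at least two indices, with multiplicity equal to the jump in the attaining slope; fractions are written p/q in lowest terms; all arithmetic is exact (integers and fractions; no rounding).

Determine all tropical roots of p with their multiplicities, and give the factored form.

hull edge (i=0, c=-7) to (i=1, c=2): slope 9, span 1
hull edge (i=1, c=2) to (i=3, c=8): slope 3, span 2
hull edge (i=3, c=8) to (i=4, c=0): slope -8, span 1
Factored form: p(x) = 0 ⊗ (x ⊕ (-9)) ⊗ (x ⊕ (-3)) ⊗ (x ⊕ (-3)) ⊗ (x ⊕ 8)
Answer: roots = -9 (mult 1), -3 (mult 2), 8 (mult 1)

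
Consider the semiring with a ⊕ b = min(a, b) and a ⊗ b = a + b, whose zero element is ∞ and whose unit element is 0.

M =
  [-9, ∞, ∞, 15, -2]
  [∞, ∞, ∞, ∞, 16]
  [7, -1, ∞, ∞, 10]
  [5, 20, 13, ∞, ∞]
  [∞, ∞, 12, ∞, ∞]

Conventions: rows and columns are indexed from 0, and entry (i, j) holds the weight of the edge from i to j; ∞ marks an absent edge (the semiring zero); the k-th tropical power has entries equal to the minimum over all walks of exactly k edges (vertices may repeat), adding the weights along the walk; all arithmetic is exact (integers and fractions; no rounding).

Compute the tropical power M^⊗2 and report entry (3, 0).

M^⊗2:
  [-18, 35, 10, 6, -11]
  [∞, ∞, 28, ∞, ∞]
  [-2, ∞, 22, 22, 5]
  [-4, 12, ∞, 20, 3]
  [19, 11, ∞, ∞, 22]
Key observation: the optimum is the walk 3->0->0, with weight 5 + (-9) = -4.
Optimal value attained by: walk 3->0->0.
Answer: (M^⊗2)[3][0] = -4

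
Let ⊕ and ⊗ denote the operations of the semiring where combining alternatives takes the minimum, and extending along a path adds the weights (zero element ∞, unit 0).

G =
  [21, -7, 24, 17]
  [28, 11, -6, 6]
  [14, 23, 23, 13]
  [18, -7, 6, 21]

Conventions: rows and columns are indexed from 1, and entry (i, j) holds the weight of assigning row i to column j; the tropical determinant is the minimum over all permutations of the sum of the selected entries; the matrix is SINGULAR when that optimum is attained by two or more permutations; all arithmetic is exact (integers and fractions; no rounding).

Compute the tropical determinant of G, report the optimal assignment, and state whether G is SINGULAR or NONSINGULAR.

σ = (1, 2, 3, 4): 21 + 11 + 23 + 21 = 76
σ = (1, 2, 4, 3): 21 + 11 + 13 + 6 = 51
σ = (1, 3, 2, 4): 21 + (-6) + 23 + 21 = 59
σ = (1, 3, 4, 2): 21 + (-6) + 13 + (-7) = 21
σ = (1, 4, 2, 3): 21 + 6 + 23 + 6 = 56
σ = (1, 4, 3, 2): 21 + 6 + 23 + (-7) = 43
σ = (2, 1, 3, 4): (-7) + 28 + 23 + 21 = 65
σ = (2, 1, 4, 3): (-7) + 28 + 13 + 6 = 40
σ = (2, 3, 1, 4): (-7) + (-6) + 14 + 21 = 22
σ = (2, 3, 4, 1): (-7) + (-6) + 13 + 18 = 18
σ = (2, 4, 1, 3): (-7) + 6 + 14 + 6 = 19
σ = (2, 4, 3, 1): (-7) + 6 + 23 + 18 = 40
σ = (3, 1, 2, 4): 24 + 28 + 23 + 21 = 96
σ = (3, 1, 4, 2): 24 + 28 + 13 + (-7) = 58
σ = (3, 2, 1, 4): 24 + 11 + 14 + 21 = 70
σ = (3, 2, 4, 1): 24 + 11 + 13 + 18 = 66
σ = (3, 4, 1, 2): 24 + 6 + 14 + (-7) = 37
σ = (3, 4, 2, 1): 24 + 6 + 23 + 18 = 71
σ = (4, 1, 2, 3): 17 + 28 + 23 + 6 = 74
σ = (4, 1, 3, 2): 17 + 28 + 23 + (-7) = 61
σ = (4, 2, 1, 3): 17 + 11 + 14 + 6 = 48
σ = (4, 2, 3, 1): 17 + 11 + 23 + 18 = 69
σ = (4, 3, 1, 2): 17 + (-6) + 14 + (-7) = 18
σ = (4, 3, 2, 1): 17 + (-6) + 23 + 18 = 52
Optimal value attained by: σ = (2, 3, 4, 1).
Answer: det⊕(G) = 18; verdict: SINGULAR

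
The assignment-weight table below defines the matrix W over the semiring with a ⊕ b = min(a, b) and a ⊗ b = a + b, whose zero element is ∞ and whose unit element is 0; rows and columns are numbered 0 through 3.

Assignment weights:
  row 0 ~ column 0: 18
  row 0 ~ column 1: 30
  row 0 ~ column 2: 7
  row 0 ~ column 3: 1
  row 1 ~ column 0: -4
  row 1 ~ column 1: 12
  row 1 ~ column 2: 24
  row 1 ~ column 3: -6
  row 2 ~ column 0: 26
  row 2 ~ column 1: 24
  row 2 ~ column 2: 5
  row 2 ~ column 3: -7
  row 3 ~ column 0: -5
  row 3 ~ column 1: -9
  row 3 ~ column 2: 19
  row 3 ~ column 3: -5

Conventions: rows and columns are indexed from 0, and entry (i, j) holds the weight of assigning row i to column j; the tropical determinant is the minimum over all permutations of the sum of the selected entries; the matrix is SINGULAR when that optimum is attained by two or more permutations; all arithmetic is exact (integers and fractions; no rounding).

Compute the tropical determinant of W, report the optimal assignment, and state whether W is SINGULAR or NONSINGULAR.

σ = (0, 1, 2, 3): 18 + 12 + 5 + (-5) = 30
σ = (0, 1, 3, 2): 18 + 12 + (-7) + 19 = 42
σ = (0, 2, 1, 3): 18 + 24 + 24 + (-5) = 61
σ = (0, 2, 3, 1): 18 + 24 + (-7) + (-9) = 26
σ = (0, 3, 1, 2): 18 + (-6) + 24 + 19 = 55
σ = (0, 3, 2, 1): 18 + (-6) + 5 + (-9) = 8
σ = (1, 0, 2, 3): 30 + (-4) + 5 + (-5) = 26
σ = (1, 0, 3, 2): 30 + (-4) + (-7) + 19 = 38
σ = (1, 2, 0, 3): 30 + 24 + 26 + (-5) = 75
σ = (1, 2, 3, 0): 30 + 24 + (-7) + (-5) = 42
σ = (1, 3, 0, 2): 30 + (-6) + 26 + 19 = 69
σ = (1, 3, 2, 0): 30 + (-6) + 5 + (-5) = 24
σ = (2, 0, 1, 3): 7 + (-4) + 24 + (-5) = 22
σ = (2, 0, 3, 1): 7 + (-4) + (-7) + (-9) = -13
σ = (2, 1, 0, 3): 7 + 12 + 26 + (-5) = 40
σ = (2, 1, 3, 0): 7 + 12 + (-7) + (-5) = 7
σ = (2, 3, 0, 1): 7 + (-6) + 26 + (-9) = 18
σ = (2, 3, 1, 0): 7 + (-6) + 24 + (-5) = 20
σ = (3, 0, 1, 2): 1 + (-4) + 24 + 19 = 40
σ = (3, 0, 2, 1): 1 + (-4) + 5 + (-9) = -7
σ = (3, 1, 0, 2): 1 + 12 + 26 + 19 = 58
σ = (3, 1, 2, 0): 1 + 12 + 5 + (-5) = 13
σ = (3, 2, 0, 1): 1 + 24 + 26 + (-9) = 42
σ = (3, 2, 1, 0): 1 + 24 + 24 + (-5) = 44
Optimal value attained by: σ = (2, 0, 3, 1).
Answer: det⊕(W) = -13; verdict: NONSINGULAR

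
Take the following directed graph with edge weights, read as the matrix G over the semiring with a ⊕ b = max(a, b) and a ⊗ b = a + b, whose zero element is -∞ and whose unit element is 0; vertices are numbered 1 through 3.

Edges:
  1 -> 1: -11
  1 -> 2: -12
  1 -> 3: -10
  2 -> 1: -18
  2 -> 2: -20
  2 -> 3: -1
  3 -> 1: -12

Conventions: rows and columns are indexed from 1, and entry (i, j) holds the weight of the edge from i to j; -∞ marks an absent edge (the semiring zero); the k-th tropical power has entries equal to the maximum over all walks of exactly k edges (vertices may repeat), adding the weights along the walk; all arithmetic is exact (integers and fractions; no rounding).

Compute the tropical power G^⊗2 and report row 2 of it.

G^⊗2:
  [-22, -23, -13]
  [-13, -30, -21]
  [-23, -24, -22]
Answer: row 2 of G^⊗2 = [-13, -30, -21]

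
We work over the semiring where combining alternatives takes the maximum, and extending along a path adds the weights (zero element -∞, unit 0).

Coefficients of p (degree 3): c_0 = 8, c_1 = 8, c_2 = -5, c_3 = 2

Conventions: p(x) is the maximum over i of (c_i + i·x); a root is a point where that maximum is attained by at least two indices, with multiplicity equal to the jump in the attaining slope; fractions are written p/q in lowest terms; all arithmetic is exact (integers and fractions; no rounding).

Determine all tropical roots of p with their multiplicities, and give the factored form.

hull edge (i=0, c=8) to (i=1, c=8): slope 0, span 1
hull edge (i=1, c=8) to (i=3, c=2): slope -3, span 2
Factored form: p(x) = 2 ⊗ (x ⊕ 0) ⊗ (x ⊕ 3) ⊗ (x ⊕ 3)
Answer: roots = 0 (mult 1), 3 (mult 2)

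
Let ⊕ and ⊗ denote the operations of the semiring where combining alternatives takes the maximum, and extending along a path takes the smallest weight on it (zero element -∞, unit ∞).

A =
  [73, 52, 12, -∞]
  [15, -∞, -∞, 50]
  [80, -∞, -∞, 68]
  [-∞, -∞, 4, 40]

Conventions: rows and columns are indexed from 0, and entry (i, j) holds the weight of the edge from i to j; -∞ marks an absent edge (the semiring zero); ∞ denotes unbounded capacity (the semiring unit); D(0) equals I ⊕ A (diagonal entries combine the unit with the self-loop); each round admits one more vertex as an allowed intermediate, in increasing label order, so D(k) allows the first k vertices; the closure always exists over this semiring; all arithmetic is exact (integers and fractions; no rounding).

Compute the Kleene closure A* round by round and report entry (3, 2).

D(0):
  [∞, 52, 12, -∞]
  [15, ∞, -∞, 50]
  [80, -∞, ∞, 68]
  [-∞, -∞, 4, ∞]
D(1):
  [∞, 52, 12, -∞]
  [15, ∞, 12, 50]
  [80, 52, ∞, 68]
  [-∞, -∞, 4, ∞]
D(2):
  [∞, 52, 12, 50]
  [15, ∞, 12, 50]
  [80, 52, ∞, 68]
  [-∞, -∞, 4, ∞]
D(3):
  [∞, 52, 12, 50]
  [15, ∞, 12, 50]
  [80, 52, ∞, 68]
  [4, 4, 4, ∞]
D(4):
  [∞, 52, 12, 50]
  [15, ∞, 12, 50]
  [80, 52, ∞, 68]
  [4, 4, 4, ∞]
Answer: A*[3][2] = 4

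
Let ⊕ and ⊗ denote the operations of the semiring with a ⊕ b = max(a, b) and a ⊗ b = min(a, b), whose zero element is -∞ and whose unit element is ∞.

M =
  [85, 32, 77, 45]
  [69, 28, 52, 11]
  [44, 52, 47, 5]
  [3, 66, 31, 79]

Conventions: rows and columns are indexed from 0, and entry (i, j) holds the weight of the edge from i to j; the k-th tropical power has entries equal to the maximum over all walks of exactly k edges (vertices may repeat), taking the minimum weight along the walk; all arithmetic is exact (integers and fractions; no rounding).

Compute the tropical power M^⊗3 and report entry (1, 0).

M^⊗2:
  [85, 52, 77, 45]
  [69, 52, 69, 45]
  [52, 47, 52, 44]
  [66, 66, 52, 79]
M^⊗3:
  [85, 52, 77, 45]
  [69, 52, 69, 45]
  [52, 52, 52, 45]
  [66, 66, 66, 79]
Key observation: the optimum is the walk 1->0->0->0, with weight 69 min 85 min 85 = 69.
Optimal value attained by: walk 1->0->0->0.
Answer: (M^⊗3)[1][0] = 69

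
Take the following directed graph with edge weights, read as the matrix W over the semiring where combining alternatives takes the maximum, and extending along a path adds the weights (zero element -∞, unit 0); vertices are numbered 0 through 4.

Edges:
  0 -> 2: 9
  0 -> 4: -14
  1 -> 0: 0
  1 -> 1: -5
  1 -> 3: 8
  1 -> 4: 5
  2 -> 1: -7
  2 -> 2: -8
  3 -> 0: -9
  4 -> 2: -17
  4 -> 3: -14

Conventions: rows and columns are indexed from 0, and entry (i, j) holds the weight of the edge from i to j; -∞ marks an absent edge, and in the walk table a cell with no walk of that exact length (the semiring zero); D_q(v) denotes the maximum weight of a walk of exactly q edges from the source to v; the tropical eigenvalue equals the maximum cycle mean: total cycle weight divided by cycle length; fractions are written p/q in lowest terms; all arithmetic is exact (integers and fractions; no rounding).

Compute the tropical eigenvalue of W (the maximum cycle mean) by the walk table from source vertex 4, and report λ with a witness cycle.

q=0: [-∞, -∞, -∞, -∞, 0]
q=1: [-∞, -∞, -17, -14, -∞]
q=2: [-23, -24, -25, -∞, -∞]
q=3: [-24, -29, -14, -16, -19]
q=4: [-25, -21, -15, -21, -24]
q=5: [-21, -22, -16, -13, -16]
Optimal cycle mean attained by: cycle 0->2->1->0, total 9 + (-7) + 0, length 3.
Answer: λ = 2/3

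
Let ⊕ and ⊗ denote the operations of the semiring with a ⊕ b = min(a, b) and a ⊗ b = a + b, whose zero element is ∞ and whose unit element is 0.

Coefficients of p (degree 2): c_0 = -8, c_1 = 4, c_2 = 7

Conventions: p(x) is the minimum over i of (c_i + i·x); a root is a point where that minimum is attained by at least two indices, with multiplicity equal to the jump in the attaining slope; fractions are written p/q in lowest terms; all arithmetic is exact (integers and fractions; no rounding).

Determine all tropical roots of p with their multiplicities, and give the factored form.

hull edge (i=0, c=-8) to (i=2, c=7): slope 15/2, span 2
Factored form: p(x) = 7 ⊗ (x ⊕ (-15/2)) ⊗ (x ⊕ (-15/2))
Answer: roots = -15/2 (mult 2)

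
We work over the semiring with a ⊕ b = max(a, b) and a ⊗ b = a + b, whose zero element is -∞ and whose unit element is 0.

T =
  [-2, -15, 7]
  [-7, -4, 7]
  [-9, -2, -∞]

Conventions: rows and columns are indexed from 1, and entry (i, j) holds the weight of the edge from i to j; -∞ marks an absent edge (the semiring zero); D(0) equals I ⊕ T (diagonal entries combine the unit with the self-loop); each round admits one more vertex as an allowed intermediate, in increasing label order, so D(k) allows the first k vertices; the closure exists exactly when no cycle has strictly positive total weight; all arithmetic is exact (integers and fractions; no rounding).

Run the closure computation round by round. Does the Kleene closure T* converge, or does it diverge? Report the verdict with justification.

D(0):
  [0, -15, 7]
  [-7, 0, 7]
  [-9, -2, 0]
D(1):
  [0, -15, 7]
  [-7, 0, 7]
  [-9, -2, 0]
Detection: at round 2, diagonal entry (3, 3) turns strictly positive.
Key observation: the cycle 3->2->3 has total weight (-2) + 7, which is strictly positive.
Answer: DIVERGES — positive cycle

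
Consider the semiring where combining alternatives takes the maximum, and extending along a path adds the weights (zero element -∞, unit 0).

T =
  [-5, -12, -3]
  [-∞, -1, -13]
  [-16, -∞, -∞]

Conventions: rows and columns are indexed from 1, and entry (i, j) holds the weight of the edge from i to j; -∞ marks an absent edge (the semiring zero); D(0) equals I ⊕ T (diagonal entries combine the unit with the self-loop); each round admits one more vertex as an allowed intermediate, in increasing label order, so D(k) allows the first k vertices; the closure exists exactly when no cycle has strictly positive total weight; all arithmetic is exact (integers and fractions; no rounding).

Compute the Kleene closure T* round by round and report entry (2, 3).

D(0):
  [0, -12, -3]
  [-∞, 0, -13]
  [-16, -∞, 0]
D(1):
  [0, -12, -3]
  [-∞, 0, -13]
  [-16, -28, 0]
D(2):
  [0, -12, -3]
  [-∞, 0, -13]
  [-16, -28, 0]
D(3):
  [0, -12, -3]
  [-29, 0, -13]
  [-16, -28, 0]
Answer: T*[2][3] = -13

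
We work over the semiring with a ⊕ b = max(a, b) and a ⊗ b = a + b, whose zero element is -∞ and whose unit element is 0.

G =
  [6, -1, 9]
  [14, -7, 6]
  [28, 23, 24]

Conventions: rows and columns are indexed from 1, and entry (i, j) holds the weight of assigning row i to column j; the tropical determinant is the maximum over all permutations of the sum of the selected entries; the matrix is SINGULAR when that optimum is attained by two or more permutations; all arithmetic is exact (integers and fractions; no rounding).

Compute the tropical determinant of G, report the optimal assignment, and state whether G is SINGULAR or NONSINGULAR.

σ = (1, 2, 3): 6 + (-7) + 24 = 23
σ = (1, 3, 2): 6 + 6 + 23 = 35
σ = (2, 1, 3): (-1) + 14 + 24 = 37
σ = (2, 3, 1): (-1) + 6 + 28 = 33
σ = (3, 1, 2): 9 + 14 + 23 = 46
σ = (3, 2, 1): 9 + (-7) + 28 = 30
Optimal value attained by: σ = (3, 1, 2).
Answer: det⊕(G) = 46; verdict: NONSINGULAR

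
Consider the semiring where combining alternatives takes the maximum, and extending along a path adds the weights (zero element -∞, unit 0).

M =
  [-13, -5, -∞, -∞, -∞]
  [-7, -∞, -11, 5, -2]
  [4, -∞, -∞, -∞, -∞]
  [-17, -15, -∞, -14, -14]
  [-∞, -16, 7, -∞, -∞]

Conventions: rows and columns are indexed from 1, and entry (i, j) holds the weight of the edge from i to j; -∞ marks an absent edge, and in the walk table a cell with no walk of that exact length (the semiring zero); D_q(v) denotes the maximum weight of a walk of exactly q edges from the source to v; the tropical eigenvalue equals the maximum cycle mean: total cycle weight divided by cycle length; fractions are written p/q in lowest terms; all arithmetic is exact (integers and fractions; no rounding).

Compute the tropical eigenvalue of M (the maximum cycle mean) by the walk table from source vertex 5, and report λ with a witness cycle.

q=0: [-∞, -∞, -∞, -∞, 0]
q=1: [-∞, -16, 7, -∞, -∞]
q=2: [11, -∞, -27, -11, -18]
q=3: [-2, 6, -11, -25, -25]
q=4: [-1, -7, -5, 11, 4]
q=5: [-1, -4, 11, -2, -3]
Optimal cycle mean attained by: cycle 1->2->5->3->1, total (-5) + (-2) + 7 + 4, length 4.
Answer: λ = 1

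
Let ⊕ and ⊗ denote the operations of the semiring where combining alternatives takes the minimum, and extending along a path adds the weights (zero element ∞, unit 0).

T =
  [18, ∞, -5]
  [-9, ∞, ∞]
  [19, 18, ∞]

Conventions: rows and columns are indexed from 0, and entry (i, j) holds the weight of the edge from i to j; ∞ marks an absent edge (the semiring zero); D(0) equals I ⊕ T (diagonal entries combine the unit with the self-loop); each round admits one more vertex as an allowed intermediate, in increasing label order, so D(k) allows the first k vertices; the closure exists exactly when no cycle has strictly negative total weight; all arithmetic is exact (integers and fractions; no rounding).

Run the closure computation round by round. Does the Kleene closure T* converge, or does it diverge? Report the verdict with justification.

D(0):
  [0, ∞, -5]
  [-9, 0, ∞]
  [19, 18, 0]
D(1):
  [0, ∞, -5]
  [-9, 0, -14]
  [19, 18, 0]
D(2):
  [0, ∞, -5]
  [-9, 0, -14]
  [9, 18, 0]
D(3):
  [0, 13, -5]
  [-9, 0, -14]
  [9, 18, 0]
Key observation: every diagonal entry stays at the unit through all rounds, so no improving cycle exists.
Answer: CONVERGES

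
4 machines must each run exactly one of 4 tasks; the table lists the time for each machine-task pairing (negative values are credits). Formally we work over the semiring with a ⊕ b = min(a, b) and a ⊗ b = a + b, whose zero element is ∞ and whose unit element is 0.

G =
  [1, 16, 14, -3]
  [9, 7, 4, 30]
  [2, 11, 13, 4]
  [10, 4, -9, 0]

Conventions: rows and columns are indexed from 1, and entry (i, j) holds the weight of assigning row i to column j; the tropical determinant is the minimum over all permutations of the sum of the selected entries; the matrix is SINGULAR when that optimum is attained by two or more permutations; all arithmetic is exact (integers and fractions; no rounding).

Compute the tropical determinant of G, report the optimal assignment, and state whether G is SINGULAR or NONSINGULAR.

σ = (1, 2, 3, 4): 1 + 7 + 13 + 0 = 21
σ = (1, 2, 4, 3): 1 + 7 + 4 + (-9) = 3
σ = (1, 3, 2, 4): 1 + 4 + 11 + 0 = 16
σ = (1, 3, 4, 2): 1 + 4 + 4 + 4 = 13
σ = (1, 4, 2, 3): 1 + 30 + 11 + (-9) = 33
σ = (1, 4, 3, 2): 1 + 30 + 13 + 4 = 48
σ = (2, 1, 3, 4): 16 + 9 + 13 + 0 = 38
σ = (2, 1, 4, 3): 16 + 9 + 4 + (-9) = 20
σ = (2, 3, 1, 4): 16 + 4 + 2 + 0 = 22
σ = (2, 3, 4, 1): 16 + 4 + 4 + 10 = 34
σ = (2, 4, 1, 3): 16 + 30 + 2 + (-9) = 39
σ = (2, 4, 3, 1): 16 + 30 + 13 + 10 = 69
σ = (3, 1, 2, 4): 14 + 9 + 11 + 0 = 34
σ = (3, 1, 4, 2): 14 + 9 + 4 + 4 = 31
σ = (3, 2, 1, 4): 14 + 7 + 2 + 0 = 23
σ = (3, 2, 4, 1): 14 + 7 + 4 + 10 = 35
σ = (3, 4, 1, 2): 14 + 30 + 2 + 4 = 50
σ = (3, 4, 2, 1): 14 + 30 + 11 + 10 = 65
σ = (4, 1, 2, 3): (-3) + 9 + 11 + (-9) = 8
σ = (4, 1, 3, 2): (-3) + 9 + 13 + 4 = 23
σ = (4, 2, 1, 3): (-3) + 7 + 2 + (-9) = -3
σ = (4, 2, 3, 1): (-3) + 7 + 13 + 10 = 27
σ = (4, 3, 1, 2): (-3) + 4 + 2 + 4 = 7
σ = (4, 3, 2, 1): (-3) + 4 + 11 + 10 = 22
Optimal value attained by: σ = (4, 2, 1, 3).
Answer: det⊕(G) = -3; verdict: NONSINGULAR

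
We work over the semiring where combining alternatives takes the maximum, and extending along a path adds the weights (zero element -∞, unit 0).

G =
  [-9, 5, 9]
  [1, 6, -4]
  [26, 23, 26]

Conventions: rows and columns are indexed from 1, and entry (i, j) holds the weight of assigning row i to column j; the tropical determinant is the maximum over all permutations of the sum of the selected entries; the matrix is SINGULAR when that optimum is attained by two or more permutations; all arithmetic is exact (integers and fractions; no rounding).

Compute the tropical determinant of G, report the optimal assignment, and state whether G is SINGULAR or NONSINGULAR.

σ = (1, 2, 3): (-9) + 6 + 26 = 23
σ = (1, 3, 2): (-9) + (-4) + 23 = 10
σ = (2, 1, 3): 5 + 1 + 26 = 32
σ = (2, 3, 1): 5 + (-4) + 26 = 27
σ = (3, 1, 2): 9 + 1 + 23 = 33
σ = (3, 2, 1): 9 + 6 + 26 = 41
Optimal value attained by: σ = (3, 2, 1).
Answer: det⊕(G) = 41; verdict: NONSINGULAR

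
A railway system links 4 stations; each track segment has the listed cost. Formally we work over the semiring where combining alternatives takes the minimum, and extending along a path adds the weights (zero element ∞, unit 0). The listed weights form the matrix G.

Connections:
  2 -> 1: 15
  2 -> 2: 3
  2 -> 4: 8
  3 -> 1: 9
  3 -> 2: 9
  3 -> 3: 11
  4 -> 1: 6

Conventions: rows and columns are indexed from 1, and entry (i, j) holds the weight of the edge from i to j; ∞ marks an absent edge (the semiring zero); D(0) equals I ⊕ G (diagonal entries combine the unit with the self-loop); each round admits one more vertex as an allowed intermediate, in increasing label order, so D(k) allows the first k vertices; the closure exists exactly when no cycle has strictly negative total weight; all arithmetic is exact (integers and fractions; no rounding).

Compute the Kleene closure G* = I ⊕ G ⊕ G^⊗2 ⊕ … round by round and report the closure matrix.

D(0):
  [0, ∞, ∞, ∞]
  [15, 0, ∞, 8]
  [9, 9, 0, ∞]
  [6, ∞, ∞, 0]
D(1):
  [0, ∞, ∞, ∞]
  [15, 0, ∞, 8]
  [9, 9, 0, ∞]
  [6, ∞, ∞, 0]
D(2):
  [0, ∞, ∞, ∞]
  [15, 0, ∞, 8]
  [9, 9, 0, 17]
  [6, ∞, ∞, 0]
D(3):
  [0, ∞, ∞, ∞]
  [15, 0, ∞, 8]
  [9, 9, 0, 17]
  [6, ∞, ∞, 0]
D(4):
  [0, ∞, ∞, ∞]
  [14, 0, ∞, 8]
  [9, 9, 0, 17]
  [6, ∞, ∞, 0]
Answer: G* = [[0, ∞, ∞, ∞], [14, 0, ∞, 8], [9, 9, 0, 17], [6, ∞, ∞, 0]]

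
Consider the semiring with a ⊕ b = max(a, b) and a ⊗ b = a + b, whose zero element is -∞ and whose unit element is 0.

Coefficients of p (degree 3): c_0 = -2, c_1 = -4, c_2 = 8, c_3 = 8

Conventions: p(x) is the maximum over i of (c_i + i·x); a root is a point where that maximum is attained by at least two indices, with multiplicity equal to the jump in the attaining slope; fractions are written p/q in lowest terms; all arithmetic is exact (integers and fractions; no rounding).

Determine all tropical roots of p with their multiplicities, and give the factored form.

hull edge (i=0, c=-2) to (i=2, c=8): slope 5, span 2
hull edge (i=2, c=8) to (i=3, c=8): slope 0, span 1
Factored form: p(x) = 8 ⊗ (x ⊕ (-5)) ⊗ (x ⊕ (-5)) ⊗ (x ⊕ 0)
Answer: roots = -5 (mult 2), 0 (mult 1)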